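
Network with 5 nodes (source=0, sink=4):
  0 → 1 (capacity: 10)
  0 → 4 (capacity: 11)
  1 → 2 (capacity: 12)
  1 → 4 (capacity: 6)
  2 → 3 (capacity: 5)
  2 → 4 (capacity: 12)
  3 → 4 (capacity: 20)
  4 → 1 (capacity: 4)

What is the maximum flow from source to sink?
Maximum flow = 21

Max flow: 21

Flow assignment:
  0 → 1: 10/10
  0 → 4: 11/11
  1 → 2: 4/12
  1 → 4: 6/6
  2 → 4: 4/12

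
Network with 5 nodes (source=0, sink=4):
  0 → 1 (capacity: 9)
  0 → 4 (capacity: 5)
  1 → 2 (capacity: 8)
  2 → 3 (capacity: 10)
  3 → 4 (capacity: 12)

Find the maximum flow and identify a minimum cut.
Max flow = 13, Min cut edges: (0,4), (1,2)

Maximum flow: 13
Minimum cut: (0,4), (1,2)
Partition: S = [0, 1], T = [2, 3, 4]

Max-flow min-cut theorem verified: both equal 13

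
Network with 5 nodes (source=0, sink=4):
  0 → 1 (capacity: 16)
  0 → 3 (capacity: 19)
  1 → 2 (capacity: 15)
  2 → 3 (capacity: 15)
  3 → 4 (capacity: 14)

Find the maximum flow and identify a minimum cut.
Max flow = 14, Min cut edges: (3,4)

Maximum flow: 14
Minimum cut: (3,4)
Partition: S = [0, 1, 2, 3], T = [4]

Max-flow min-cut theorem verified: both equal 14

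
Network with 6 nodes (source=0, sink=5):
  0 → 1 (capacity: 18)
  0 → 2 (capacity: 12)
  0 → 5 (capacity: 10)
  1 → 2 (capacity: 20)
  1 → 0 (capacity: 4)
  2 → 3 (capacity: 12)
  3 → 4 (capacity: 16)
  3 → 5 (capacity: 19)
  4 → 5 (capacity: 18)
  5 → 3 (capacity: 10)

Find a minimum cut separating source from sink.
Min cut value = 22, edges: (0,5), (2,3)

Min cut value: 22
Partition: S = [0, 1, 2], T = [3, 4, 5]
Cut edges: (0,5), (2,3)

By max-flow min-cut theorem, max flow = min cut = 22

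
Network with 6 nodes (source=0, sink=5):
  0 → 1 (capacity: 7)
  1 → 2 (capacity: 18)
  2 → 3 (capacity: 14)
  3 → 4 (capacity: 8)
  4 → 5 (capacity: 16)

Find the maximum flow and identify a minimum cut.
Max flow = 7, Min cut edges: (0,1)

Maximum flow: 7
Minimum cut: (0,1)
Partition: S = [0], T = [1, 2, 3, 4, 5]

Max-flow min-cut theorem verified: both equal 7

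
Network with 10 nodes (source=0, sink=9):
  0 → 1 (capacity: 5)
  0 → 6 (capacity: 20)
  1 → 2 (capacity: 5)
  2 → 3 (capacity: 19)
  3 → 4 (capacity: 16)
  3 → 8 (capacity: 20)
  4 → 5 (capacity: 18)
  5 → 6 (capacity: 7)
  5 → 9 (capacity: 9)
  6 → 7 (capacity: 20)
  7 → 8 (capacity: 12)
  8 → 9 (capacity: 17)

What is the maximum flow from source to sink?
Maximum flow = 17

Max flow: 17

Flow assignment:
  0 → 1: 5/5
  0 → 6: 12/20
  1 → 2: 5/5
  2 → 3: 5/19
  3 → 8: 5/20
  6 → 7: 12/20
  7 → 8: 12/12
  8 → 9: 17/17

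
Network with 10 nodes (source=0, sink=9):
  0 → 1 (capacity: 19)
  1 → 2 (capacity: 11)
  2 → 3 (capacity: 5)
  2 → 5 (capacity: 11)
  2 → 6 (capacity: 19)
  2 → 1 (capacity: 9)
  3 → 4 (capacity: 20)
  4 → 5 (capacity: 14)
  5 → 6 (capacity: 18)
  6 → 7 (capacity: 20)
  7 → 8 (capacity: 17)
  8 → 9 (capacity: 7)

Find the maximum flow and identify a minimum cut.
Max flow = 7, Min cut edges: (8,9)

Maximum flow: 7
Minimum cut: (8,9)
Partition: S = [0, 1, 2, 3, 4, 5, 6, 7, 8], T = [9]

Max-flow min-cut theorem verified: both equal 7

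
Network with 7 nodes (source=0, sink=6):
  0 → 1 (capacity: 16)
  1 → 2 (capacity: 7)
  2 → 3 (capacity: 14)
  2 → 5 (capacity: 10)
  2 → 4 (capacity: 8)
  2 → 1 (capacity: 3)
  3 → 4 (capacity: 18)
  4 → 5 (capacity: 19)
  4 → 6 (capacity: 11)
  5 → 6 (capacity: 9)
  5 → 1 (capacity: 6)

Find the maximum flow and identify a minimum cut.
Max flow = 7, Min cut edges: (1,2)

Maximum flow: 7
Minimum cut: (1,2)
Partition: S = [0, 1], T = [2, 3, 4, 5, 6]

Max-flow min-cut theorem verified: both equal 7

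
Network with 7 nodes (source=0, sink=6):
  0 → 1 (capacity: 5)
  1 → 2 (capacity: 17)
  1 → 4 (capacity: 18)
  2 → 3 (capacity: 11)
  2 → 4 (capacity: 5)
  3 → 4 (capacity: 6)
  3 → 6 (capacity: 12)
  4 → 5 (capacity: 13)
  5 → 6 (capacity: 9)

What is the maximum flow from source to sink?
Maximum flow = 5

Max flow: 5

Flow assignment:
  0 → 1: 5/5
  1 → 2: 5/17
  2 → 3: 5/11
  3 → 6: 5/12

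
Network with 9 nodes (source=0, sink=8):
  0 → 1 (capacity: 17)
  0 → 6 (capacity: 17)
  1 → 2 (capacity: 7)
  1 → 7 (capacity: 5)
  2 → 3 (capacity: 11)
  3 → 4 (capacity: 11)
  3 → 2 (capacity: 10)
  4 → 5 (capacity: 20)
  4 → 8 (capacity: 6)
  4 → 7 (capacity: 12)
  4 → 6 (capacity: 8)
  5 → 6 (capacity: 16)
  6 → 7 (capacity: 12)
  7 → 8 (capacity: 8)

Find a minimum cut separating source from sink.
Min cut value = 14, edges: (4,8), (7,8)

Min cut value: 14
Partition: S = [0, 1, 2, 3, 4, 5, 6, 7], T = [8]
Cut edges: (4,8), (7,8)

By max-flow min-cut theorem, max flow = min cut = 14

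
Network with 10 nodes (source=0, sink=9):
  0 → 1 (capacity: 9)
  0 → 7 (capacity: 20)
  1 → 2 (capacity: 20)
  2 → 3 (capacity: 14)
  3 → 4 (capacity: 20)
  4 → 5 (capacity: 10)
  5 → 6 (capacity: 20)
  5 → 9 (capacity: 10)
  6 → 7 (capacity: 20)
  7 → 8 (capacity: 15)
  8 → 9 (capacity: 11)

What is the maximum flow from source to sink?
Maximum flow = 20

Max flow: 20

Flow assignment:
  0 → 1: 9/9
  0 → 7: 11/20
  1 → 2: 9/20
  2 → 3: 9/14
  3 → 4: 9/20
  4 → 5: 9/10
  5 → 9: 9/10
  7 → 8: 11/15
  8 → 9: 11/11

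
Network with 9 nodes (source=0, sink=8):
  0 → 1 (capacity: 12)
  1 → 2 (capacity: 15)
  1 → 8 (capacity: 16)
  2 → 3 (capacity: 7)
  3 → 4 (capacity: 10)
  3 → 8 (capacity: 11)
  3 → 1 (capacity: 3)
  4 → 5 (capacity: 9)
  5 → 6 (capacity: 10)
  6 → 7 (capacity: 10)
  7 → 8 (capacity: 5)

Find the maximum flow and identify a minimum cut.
Max flow = 12, Min cut edges: (0,1)

Maximum flow: 12
Minimum cut: (0,1)
Partition: S = [0], T = [1, 2, 3, 4, 5, 6, 7, 8]

Max-flow min-cut theorem verified: both equal 12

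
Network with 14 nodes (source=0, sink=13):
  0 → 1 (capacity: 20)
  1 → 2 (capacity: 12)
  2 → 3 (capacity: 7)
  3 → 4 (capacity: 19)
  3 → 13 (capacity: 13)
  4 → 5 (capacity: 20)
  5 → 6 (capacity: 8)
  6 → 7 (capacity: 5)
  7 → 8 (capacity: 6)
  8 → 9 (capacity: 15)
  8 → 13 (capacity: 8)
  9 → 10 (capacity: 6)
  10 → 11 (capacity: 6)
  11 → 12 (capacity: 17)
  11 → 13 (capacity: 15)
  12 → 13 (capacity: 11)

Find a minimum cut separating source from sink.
Min cut value = 7, edges: (2,3)

Min cut value: 7
Partition: S = [0, 1, 2], T = [3, 4, 5, 6, 7, 8, 9, 10, 11, 12, 13]
Cut edges: (2,3)

By max-flow min-cut theorem, max flow = min cut = 7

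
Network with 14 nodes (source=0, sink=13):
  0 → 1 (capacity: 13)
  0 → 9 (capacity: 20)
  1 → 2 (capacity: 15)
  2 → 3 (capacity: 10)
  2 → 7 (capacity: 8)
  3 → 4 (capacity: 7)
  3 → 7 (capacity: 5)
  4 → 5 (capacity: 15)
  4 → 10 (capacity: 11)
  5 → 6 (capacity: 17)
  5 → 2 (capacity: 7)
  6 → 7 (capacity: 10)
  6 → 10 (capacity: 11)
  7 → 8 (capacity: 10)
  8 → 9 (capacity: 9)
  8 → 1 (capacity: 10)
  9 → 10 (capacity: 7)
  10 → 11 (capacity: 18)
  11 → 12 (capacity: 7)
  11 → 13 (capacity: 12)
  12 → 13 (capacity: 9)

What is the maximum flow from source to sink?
Maximum flow = 14

Max flow: 14

Flow assignment:
  0 → 1: 7/13
  0 → 9: 7/20
  1 → 2: 7/15
  2 → 3: 7/10
  3 → 4: 7/7
  4 → 10: 7/11
  9 → 10: 7/7
  10 → 11: 14/18
  11 → 12: 2/7
  11 → 13: 12/12
  12 → 13: 2/9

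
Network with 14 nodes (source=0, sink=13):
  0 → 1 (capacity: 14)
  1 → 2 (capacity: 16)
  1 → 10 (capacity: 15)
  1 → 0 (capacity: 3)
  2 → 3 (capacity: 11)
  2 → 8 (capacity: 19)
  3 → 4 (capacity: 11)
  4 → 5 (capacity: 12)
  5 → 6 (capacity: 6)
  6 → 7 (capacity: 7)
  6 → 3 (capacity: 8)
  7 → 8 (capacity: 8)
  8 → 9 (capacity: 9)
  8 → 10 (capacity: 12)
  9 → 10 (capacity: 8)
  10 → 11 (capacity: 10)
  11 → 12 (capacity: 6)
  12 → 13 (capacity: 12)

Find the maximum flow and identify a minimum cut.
Max flow = 6, Min cut edges: (11,12)

Maximum flow: 6
Minimum cut: (11,12)
Partition: S = [0, 1, 2, 3, 4, 5, 6, 7, 8, 9, 10, 11], T = [12, 13]

Max-flow min-cut theorem verified: both equal 6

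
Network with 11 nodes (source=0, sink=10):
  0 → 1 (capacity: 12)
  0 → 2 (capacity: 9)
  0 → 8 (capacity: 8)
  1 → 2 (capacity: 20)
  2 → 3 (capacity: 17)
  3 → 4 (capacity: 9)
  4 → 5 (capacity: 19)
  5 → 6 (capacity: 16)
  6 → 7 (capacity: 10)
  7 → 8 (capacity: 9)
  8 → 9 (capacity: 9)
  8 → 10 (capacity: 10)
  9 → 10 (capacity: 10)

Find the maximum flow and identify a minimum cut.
Max flow = 17, Min cut edges: (0,8), (7,8)

Maximum flow: 17
Minimum cut: (0,8), (7,8)
Partition: S = [0, 1, 2, 3, 4, 5, 6, 7], T = [8, 9, 10]

Max-flow min-cut theorem verified: both equal 17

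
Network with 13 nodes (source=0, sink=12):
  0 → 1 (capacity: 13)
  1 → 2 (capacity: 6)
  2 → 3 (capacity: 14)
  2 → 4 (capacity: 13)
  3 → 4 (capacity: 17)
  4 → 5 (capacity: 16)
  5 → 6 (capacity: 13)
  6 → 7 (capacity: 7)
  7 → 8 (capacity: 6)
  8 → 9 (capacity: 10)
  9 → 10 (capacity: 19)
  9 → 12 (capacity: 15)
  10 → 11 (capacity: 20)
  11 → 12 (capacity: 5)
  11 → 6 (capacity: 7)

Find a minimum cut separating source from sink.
Min cut value = 6, edges: (7,8)

Min cut value: 6
Partition: S = [0, 1, 2, 3, 4, 5, 6, 7], T = [8, 9, 10, 11, 12]
Cut edges: (7,8)

By max-flow min-cut theorem, max flow = min cut = 6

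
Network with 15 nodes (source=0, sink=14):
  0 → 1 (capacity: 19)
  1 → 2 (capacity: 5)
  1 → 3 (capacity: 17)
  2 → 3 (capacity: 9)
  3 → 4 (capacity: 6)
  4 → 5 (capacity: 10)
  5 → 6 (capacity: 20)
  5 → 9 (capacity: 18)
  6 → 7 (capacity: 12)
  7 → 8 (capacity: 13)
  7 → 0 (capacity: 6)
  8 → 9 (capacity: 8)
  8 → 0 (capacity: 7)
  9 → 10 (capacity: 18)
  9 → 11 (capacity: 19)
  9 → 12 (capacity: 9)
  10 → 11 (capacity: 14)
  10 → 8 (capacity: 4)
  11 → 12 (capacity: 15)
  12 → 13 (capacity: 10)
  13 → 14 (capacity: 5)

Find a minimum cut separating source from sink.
Min cut value = 5, edges: (13,14)

Min cut value: 5
Partition: S = [0, 1, 2, 3, 4, 5, 6, 7, 8, 9, 10, 11, 12, 13], T = [14]
Cut edges: (13,14)

By max-flow min-cut theorem, max flow = min cut = 5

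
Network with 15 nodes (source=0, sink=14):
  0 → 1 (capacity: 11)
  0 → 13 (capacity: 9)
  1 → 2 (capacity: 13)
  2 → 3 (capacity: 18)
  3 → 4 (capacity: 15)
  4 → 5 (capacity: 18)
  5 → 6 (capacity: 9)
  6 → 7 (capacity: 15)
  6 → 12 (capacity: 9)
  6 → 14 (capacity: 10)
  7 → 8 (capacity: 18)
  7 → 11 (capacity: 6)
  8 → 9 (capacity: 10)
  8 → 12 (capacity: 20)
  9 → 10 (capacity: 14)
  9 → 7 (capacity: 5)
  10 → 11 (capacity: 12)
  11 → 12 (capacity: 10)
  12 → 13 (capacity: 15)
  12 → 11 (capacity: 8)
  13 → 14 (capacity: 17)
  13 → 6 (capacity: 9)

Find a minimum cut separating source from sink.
Min cut value = 18, edges: (0,13), (5,6)

Min cut value: 18
Partition: S = [0, 1, 2, 3, 4, 5], T = [6, 7, 8, 9, 10, 11, 12, 13, 14]
Cut edges: (0,13), (5,6)

By max-flow min-cut theorem, max flow = min cut = 18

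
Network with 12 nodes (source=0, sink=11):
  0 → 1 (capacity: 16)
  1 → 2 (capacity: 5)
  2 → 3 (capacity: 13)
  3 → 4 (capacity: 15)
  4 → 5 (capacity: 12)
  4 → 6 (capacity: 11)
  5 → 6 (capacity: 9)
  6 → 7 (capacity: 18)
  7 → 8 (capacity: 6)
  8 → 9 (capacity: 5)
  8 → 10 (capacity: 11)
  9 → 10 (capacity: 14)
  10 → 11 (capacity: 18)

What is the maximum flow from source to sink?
Maximum flow = 5

Max flow: 5

Flow assignment:
  0 → 1: 5/16
  1 → 2: 5/5
  2 → 3: 5/13
  3 → 4: 5/15
  4 → 6: 5/11
  6 → 7: 5/18
  7 → 8: 5/6
  8 → 10: 5/11
  10 → 11: 5/18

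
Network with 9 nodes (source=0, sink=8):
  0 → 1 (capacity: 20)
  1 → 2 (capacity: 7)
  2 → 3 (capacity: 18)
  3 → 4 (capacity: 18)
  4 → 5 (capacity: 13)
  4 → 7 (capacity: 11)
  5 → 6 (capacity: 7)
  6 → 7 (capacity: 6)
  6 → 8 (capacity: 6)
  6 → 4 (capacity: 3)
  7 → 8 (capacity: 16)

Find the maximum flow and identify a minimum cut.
Max flow = 7, Min cut edges: (1,2)

Maximum flow: 7
Minimum cut: (1,2)
Partition: S = [0, 1], T = [2, 3, 4, 5, 6, 7, 8]

Max-flow min-cut theorem verified: both equal 7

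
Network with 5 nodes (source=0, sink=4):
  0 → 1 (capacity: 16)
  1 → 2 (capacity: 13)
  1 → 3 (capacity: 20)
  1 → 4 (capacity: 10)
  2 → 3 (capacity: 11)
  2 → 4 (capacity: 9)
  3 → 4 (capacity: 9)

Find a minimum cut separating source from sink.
Min cut value = 16, edges: (0,1)

Min cut value: 16
Partition: S = [0], T = [1, 2, 3, 4]
Cut edges: (0,1)

By max-flow min-cut theorem, max flow = min cut = 16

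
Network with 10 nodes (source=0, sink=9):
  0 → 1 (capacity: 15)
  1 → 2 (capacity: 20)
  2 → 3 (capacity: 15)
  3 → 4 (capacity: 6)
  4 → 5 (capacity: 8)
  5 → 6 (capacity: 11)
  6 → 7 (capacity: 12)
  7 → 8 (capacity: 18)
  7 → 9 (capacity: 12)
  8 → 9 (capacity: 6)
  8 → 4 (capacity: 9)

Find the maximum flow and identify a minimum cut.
Max flow = 6, Min cut edges: (3,4)

Maximum flow: 6
Minimum cut: (3,4)
Partition: S = [0, 1, 2, 3], T = [4, 5, 6, 7, 8, 9]

Max-flow min-cut theorem verified: both equal 6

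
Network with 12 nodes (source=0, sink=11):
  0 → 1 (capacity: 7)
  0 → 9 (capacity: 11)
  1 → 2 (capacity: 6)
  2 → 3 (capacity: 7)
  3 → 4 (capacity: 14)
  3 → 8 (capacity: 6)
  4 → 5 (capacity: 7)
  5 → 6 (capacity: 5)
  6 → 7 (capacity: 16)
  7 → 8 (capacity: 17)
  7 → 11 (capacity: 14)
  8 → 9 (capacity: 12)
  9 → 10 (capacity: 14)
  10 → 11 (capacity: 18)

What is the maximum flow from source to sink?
Maximum flow = 17

Max flow: 17

Flow assignment:
  0 → 1: 6/7
  0 → 9: 11/11
  1 → 2: 6/6
  2 → 3: 6/7
  3 → 4: 3/14
  3 → 8: 3/6
  4 → 5: 3/7
  5 → 6: 3/5
  6 → 7: 3/16
  7 → 11: 3/14
  8 → 9: 3/12
  9 → 10: 14/14
  10 → 11: 14/18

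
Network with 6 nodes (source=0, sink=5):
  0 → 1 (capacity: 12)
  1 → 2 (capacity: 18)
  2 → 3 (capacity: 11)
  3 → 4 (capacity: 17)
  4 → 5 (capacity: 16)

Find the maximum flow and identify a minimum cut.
Max flow = 11, Min cut edges: (2,3)

Maximum flow: 11
Minimum cut: (2,3)
Partition: S = [0, 1, 2], T = [3, 4, 5]

Max-flow min-cut theorem verified: both equal 11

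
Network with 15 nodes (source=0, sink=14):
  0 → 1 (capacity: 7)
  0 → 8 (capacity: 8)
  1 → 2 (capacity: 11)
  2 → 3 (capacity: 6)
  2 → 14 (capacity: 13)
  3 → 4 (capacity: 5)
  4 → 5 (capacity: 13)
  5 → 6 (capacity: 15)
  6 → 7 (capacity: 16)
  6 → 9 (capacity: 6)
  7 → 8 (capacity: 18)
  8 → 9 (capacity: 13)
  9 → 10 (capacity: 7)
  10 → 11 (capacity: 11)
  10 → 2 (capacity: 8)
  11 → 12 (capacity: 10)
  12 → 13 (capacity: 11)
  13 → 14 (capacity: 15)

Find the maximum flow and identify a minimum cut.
Max flow = 14, Min cut edges: (0,1), (9,10)

Maximum flow: 14
Minimum cut: (0,1), (9,10)
Partition: S = [0, 3, 4, 5, 6, 7, 8, 9], T = [1, 2, 10, 11, 12, 13, 14]

Max-flow min-cut theorem verified: both equal 14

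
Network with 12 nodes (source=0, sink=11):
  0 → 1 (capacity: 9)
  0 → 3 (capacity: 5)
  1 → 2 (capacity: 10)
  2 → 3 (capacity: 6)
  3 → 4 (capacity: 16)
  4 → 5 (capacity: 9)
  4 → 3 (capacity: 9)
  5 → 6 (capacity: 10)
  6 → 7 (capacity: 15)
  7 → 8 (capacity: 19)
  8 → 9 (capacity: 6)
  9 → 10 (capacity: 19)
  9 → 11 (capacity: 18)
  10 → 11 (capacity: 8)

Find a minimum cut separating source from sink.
Min cut value = 6, edges: (8,9)

Min cut value: 6
Partition: S = [0, 1, 2, 3, 4, 5, 6, 7, 8], T = [9, 10, 11]
Cut edges: (8,9)

By max-flow min-cut theorem, max flow = min cut = 6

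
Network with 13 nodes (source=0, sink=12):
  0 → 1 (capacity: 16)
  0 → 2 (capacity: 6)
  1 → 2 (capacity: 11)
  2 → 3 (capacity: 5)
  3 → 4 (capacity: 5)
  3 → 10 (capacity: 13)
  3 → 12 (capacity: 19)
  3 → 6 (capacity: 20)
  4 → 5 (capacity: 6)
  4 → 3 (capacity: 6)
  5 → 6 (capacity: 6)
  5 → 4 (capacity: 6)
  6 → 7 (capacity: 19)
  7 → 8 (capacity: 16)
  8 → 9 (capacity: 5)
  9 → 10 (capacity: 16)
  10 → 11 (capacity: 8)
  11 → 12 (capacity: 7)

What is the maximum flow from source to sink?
Maximum flow = 5

Max flow: 5

Flow assignment:
  0 → 1: 5/16
  1 → 2: 5/11
  2 → 3: 5/5
  3 → 12: 5/19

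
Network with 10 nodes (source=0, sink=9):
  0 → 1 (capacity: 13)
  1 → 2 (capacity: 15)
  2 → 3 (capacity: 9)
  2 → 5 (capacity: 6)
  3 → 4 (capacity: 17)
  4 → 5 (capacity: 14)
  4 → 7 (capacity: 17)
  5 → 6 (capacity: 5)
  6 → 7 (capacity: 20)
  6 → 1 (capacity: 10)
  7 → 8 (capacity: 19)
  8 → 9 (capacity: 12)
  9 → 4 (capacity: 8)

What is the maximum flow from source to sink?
Maximum flow = 12

Max flow: 12

Flow assignment:
  0 → 1: 12/13
  1 → 2: 13/15
  2 → 3: 9/9
  2 → 5: 4/6
  3 → 4: 9/17
  4 → 7: 9/17
  5 → 6: 4/5
  6 → 7: 3/20
  6 → 1: 1/10
  7 → 8: 12/19
  8 → 9: 12/12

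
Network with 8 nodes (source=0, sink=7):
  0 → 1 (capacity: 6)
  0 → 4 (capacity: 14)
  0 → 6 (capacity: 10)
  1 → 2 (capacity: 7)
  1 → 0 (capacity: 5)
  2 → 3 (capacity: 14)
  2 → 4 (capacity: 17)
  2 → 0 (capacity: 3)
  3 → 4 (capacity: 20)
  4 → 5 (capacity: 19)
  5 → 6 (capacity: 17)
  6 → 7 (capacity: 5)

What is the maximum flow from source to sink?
Maximum flow = 5

Max flow: 5

Flow assignment:
  0 → 1: 6/6
  1 → 2: 6/7
  2 → 4: 5/17
  2 → 0: 1/3
  4 → 5: 5/19
  5 → 6: 5/17
  6 → 7: 5/5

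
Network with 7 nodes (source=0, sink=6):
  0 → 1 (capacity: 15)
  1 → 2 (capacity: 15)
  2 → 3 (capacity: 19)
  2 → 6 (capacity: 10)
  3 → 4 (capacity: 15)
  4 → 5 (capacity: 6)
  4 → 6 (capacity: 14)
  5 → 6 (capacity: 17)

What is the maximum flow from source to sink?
Maximum flow = 15

Max flow: 15

Flow assignment:
  0 → 1: 15/15
  1 → 2: 15/15
  2 → 3: 5/19
  2 → 6: 10/10
  3 → 4: 5/15
  4 → 6: 5/14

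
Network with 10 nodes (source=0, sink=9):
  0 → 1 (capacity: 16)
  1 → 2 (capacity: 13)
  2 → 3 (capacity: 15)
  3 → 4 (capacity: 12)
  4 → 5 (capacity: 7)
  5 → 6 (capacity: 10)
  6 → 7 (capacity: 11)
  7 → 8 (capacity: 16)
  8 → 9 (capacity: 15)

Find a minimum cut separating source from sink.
Min cut value = 7, edges: (4,5)

Min cut value: 7
Partition: S = [0, 1, 2, 3, 4], T = [5, 6, 7, 8, 9]
Cut edges: (4,5)

By max-flow min-cut theorem, max flow = min cut = 7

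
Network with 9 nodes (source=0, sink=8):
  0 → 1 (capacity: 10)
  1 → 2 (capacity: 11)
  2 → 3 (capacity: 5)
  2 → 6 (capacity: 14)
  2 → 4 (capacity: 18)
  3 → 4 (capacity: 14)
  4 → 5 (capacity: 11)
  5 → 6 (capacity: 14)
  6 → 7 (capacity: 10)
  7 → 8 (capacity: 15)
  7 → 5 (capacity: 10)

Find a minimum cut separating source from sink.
Min cut value = 10, edges: (6,7)

Min cut value: 10
Partition: S = [0, 1, 2, 3, 4, 5, 6], T = [7, 8]
Cut edges: (6,7)

By max-flow min-cut theorem, max flow = min cut = 10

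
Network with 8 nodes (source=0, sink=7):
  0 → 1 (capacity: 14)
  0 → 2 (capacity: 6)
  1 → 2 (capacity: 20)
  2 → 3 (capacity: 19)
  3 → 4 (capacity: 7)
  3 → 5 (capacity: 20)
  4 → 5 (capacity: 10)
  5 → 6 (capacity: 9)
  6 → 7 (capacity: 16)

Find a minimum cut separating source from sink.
Min cut value = 9, edges: (5,6)

Min cut value: 9
Partition: S = [0, 1, 2, 3, 4, 5], T = [6, 7]
Cut edges: (5,6)

By max-flow min-cut theorem, max flow = min cut = 9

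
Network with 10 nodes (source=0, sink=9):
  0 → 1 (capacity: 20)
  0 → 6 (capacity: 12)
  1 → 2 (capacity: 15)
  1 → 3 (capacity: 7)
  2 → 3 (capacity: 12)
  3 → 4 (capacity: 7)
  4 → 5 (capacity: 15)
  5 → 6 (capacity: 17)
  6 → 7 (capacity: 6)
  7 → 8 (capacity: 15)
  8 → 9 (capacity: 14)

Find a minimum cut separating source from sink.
Min cut value = 6, edges: (6,7)

Min cut value: 6
Partition: S = [0, 1, 2, 3, 4, 5, 6], T = [7, 8, 9]
Cut edges: (6,7)

By max-flow min-cut theorem, max flow = min cut = 6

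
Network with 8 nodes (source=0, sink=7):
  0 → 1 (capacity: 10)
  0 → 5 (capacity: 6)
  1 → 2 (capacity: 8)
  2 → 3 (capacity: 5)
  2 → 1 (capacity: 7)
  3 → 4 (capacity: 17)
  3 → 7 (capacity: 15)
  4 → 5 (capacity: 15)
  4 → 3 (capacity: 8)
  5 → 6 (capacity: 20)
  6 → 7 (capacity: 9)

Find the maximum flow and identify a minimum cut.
Max flow = 11, Min cut edges: (0,5), (2,3)

Maximum flow: 11
Minimum cut: (0,5), (2,3)
Partition: S = [0, 1, 2], T = [3, 4, 5, 6, 7]

Max-flow min-cut theorem verified: both equal 11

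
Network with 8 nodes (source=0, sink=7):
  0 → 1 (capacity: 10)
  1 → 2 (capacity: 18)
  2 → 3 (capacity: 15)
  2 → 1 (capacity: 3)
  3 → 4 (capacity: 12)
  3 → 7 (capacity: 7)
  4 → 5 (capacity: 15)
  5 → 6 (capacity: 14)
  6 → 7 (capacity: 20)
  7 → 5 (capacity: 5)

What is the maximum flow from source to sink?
Maximum flow = 10

Max flow: 10

Flow assignment:
  0 → 1: 10/10
  1 → 2: 10/18
  2 → 3: 10/15
  3 → 4: 3/12
  3 → 7: 7/7
  4 → 5: 3/15
  5 → 6: 3/14
  6 → 7: 3/20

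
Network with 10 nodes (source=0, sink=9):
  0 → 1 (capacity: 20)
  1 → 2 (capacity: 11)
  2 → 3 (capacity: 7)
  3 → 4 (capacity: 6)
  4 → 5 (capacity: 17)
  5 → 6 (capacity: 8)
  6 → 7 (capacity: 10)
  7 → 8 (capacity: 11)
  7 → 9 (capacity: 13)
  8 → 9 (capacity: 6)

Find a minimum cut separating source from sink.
Min cut value = 6, edges: (3,4)

Min cut value: 6
Partition: S = [0, 1, 2, 3], T = [4, 5, 6, 7, 8, 9]
Cut edges: (3,4)

By max-flow min-cut theorem, max flow = min cut = 6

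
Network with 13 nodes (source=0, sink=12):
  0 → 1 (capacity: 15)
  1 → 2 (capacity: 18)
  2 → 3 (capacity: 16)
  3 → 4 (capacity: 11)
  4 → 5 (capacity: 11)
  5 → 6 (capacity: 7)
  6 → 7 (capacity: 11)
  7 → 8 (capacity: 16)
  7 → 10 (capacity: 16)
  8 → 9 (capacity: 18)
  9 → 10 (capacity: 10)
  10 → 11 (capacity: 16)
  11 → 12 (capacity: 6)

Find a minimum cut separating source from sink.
Min cut value = 6, edges: (11,12)

Min cut value: 6
Partition: S = [0, 1, 2, 3, 4, 5, 6, 7, 8, 9, 10, 11], T = [12]
Cut edges: (11,12)

By max-flow min-cut theorem, max flow = min cut = 6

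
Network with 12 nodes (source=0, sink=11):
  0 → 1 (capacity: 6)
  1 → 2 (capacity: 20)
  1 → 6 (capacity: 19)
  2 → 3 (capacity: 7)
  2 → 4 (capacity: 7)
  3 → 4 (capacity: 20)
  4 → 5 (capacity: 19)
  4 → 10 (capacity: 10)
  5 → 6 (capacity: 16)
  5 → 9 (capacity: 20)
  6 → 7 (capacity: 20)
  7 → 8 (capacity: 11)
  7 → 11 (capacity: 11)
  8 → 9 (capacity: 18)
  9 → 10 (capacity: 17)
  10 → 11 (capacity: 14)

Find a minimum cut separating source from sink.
Min cut value = 6, edges: (0,1)

Min cut value: 6
Partition: S = [0], T = [1, 2, 3, 4, 5, 6, 7, 8, 9, 10, 11]
Cut edges: (0,1)

By max-flow min-cut theorem, max flow = min cut = 6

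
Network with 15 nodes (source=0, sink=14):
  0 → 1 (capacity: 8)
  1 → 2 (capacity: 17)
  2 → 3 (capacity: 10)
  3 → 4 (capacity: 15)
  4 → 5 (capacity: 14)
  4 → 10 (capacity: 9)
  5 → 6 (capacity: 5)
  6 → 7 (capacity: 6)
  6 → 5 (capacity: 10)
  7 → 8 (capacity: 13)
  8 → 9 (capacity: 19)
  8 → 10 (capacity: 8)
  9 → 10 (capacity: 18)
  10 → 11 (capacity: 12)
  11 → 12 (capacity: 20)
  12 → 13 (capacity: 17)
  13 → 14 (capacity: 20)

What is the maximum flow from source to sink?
Maximum flow = 8

Max flow: 8

Flow assignment:
  0 → 1: 8/8
  1 → 2: 8/17
  2 → 3: 8/10
  3 → 4: 8/15
  4 → 10: 8/9
  10 → 11: 8/12
  11 → 12: 8/20
  12 → 13: 8/17
  13 → 14: 8/20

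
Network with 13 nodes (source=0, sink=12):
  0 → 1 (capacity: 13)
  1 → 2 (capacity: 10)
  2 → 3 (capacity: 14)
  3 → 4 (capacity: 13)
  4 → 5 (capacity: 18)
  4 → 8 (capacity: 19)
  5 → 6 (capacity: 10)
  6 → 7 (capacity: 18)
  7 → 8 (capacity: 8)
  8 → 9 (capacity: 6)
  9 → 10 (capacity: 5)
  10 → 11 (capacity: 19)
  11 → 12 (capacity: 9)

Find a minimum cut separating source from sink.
Min cut value = 5, edges: (9,10)

Min cut value: 5
Partition: S = [0, 1, 2, 3, 4, 5, 6, 7, 8, 9], T = [10, 11, 12]
Cut edges: (9,10)

By max-flow min-cut theorem, max flow = min cut = 5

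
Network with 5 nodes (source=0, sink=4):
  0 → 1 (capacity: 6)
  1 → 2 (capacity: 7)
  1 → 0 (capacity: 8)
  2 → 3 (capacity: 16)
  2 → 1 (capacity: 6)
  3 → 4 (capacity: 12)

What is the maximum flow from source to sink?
Maximum flow = 6

Max flow: 6

Flow assignment:
  0 → 1: 6/6
  1 → 2: 6/7
  2 → 3: 6/16
  3 → 4: 6/12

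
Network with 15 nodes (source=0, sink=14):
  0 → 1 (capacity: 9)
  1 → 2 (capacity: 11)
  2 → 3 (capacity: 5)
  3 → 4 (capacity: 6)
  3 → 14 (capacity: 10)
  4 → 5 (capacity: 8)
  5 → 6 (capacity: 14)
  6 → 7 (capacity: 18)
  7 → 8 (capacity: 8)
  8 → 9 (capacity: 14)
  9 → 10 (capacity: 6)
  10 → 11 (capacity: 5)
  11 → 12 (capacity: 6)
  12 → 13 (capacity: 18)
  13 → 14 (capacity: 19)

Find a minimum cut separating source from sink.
Min cut value = 5, edges: (2,3)

Min cut value: 5
Partition: S = [0, 1, 2], T = [3, 4, 5, 6, 7, 8, 9, 10, 11, 12, 13, 14]
Cut edges: (2,3)

By max-flow min-cut theorem, max flow = min cut = 5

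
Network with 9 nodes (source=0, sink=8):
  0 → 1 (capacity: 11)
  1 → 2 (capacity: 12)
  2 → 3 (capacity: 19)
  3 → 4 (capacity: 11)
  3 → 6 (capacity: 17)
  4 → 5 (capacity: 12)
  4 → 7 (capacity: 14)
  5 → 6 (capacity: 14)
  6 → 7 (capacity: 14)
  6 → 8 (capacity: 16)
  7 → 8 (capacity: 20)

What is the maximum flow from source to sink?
Maximum flow = 11

Max flow: 11

Flow assignment:
  0 → 1: 11/11
  1 → 2: 11/12
  2 → 3: 11/19
  3 → 6: 11/17
  6 → 8: 11/16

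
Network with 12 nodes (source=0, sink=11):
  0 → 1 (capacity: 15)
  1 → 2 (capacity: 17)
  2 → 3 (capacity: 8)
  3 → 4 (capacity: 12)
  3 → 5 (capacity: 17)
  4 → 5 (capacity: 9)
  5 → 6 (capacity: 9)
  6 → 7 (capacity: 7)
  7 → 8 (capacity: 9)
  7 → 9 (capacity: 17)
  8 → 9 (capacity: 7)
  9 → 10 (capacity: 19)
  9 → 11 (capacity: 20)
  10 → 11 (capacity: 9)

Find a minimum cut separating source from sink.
Min cut value = 7, edges: (6,7)

Min cut value: 7
Partition: S = [0, 1, 2, 3, 4, 5, 6], T = [7, 8, 9, 10, 11]
Cut edges: (6,7)

By max-flow min-cut theorem, max flow = min cut = 7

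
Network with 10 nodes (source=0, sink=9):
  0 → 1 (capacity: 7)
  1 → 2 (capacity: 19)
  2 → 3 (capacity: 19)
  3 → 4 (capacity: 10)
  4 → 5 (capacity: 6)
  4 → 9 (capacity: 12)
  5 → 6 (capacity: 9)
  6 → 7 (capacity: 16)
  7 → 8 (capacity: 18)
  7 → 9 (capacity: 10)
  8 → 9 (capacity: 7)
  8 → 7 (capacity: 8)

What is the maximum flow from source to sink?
Maximum flow = 7

Max flow: 7

Flow assignment:
  0 → 1: 7/7
  1 → 2: 7/19
  2 → 3: 7/19
  3 → 4: 7/10
  4 → 9: 7/12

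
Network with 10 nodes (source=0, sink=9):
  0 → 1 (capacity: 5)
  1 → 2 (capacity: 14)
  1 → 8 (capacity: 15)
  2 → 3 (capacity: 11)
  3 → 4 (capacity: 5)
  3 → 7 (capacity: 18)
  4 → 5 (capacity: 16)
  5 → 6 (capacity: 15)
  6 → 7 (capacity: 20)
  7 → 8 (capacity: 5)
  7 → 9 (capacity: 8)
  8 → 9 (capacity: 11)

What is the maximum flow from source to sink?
Maximum flow = 5

Max flow: 5

Flow assignment:
  0 → 1: 5/5
  1 → 8: 5/15
  8 → 9: 5/11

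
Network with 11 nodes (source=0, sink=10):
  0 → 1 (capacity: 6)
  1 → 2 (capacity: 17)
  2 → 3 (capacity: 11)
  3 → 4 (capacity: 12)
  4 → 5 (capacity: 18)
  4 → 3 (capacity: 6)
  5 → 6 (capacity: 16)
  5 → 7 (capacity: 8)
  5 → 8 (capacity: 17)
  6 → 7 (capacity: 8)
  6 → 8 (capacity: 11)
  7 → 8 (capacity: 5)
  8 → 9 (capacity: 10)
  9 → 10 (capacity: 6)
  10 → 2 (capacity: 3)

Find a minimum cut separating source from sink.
Min cut value = 6, edges: (9,10)

Min cut value: 6
Partition: S = [0, 1, 2, 3, 4, 5, 6, 7, 8, 9], T = [10]
Cut edges: (9,10)

By max-flow min-cut theorem, max flow = min cut = 6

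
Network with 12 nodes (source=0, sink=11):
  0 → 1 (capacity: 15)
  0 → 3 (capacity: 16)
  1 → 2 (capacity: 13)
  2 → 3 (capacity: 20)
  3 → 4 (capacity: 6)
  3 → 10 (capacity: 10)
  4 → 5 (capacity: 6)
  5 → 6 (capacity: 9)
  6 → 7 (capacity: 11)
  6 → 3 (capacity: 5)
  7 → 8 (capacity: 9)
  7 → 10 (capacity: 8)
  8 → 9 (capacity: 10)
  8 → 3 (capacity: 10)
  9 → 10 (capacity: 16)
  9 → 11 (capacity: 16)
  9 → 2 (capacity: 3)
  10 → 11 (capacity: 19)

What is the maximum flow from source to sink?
Maximum flow = 16

Max flow: 16

Flow assignment:
  0 → 1: 13/15
  0 → 3: 3/16
  1 → 2: 13/13
  2 → 3: 13/20
  3 → 4: 6/6
  3 → 10: 10/10
  4 → 5: 6/6
  5 → 6: 6/9
  6 → 7: 6/11
  7 → 10: 6/8
  10 → 11: 16/19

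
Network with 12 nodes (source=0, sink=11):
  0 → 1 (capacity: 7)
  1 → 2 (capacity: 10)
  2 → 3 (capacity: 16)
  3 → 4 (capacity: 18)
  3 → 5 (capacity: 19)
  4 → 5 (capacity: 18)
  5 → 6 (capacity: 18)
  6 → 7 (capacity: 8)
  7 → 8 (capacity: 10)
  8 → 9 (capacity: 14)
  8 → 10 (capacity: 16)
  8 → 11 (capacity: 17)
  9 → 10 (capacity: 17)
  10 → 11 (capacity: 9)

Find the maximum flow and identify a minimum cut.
Max flow = 7, Min cut edges: (0,1)

Maximum flow: 7
Minimum cut: (0,1)
Partition: S = [0], T = [1, 2, 3, 4, 5, 6, 7, 8, 9, 10, 11]

Max-flow min-cut theorem verified: both equal 7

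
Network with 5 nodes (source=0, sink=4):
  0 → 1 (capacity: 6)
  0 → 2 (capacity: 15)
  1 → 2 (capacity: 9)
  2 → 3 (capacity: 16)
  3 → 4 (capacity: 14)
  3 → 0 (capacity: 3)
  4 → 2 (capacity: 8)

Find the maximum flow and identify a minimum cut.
Max flow = 14, Min cut edges: (3,4)

Maximum flow: 14
Minimum cut: (3,4)
Partition: S = [0, 1, 2, 3], T = [4]

Max-flow min-cut theorem verified: both equal 14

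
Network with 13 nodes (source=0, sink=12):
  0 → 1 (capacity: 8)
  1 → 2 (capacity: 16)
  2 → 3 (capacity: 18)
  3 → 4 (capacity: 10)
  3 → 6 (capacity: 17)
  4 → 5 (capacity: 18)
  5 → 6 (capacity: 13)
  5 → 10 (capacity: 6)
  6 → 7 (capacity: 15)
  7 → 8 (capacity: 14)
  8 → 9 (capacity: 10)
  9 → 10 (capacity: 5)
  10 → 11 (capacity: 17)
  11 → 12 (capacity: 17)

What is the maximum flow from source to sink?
Maximum flow = 8

Max flow: 8

Flow assignment:
  0 → 1: 8/8
  1 → 2: 8/16
  2 → 3: 8/18
  3 → 4: 6/10
  3 → 6: 2/17
  4 → 5: 6/18
  5 → 10: 6/6
  6 → 7: 2/15
  7 → 8: 2/14
  8 → 9: 2/10
  9 → 10: 2/5
  10 → 11: 8/17
  11 → 12: 8/17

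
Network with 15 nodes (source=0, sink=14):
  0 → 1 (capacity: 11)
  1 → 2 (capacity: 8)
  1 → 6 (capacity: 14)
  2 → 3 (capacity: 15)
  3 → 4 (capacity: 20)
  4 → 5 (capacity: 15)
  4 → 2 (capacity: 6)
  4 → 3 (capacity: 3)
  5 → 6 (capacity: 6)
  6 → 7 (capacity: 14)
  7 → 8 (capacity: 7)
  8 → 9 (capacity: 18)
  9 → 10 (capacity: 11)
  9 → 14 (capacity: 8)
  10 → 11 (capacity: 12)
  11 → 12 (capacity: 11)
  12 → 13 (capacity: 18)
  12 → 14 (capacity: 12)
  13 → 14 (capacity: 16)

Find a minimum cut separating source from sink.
Min cut value = 7, edges: (7,8)

Min cut value: 7
Partition: S = [0, 1, 2, 3, 4, 5, 6, 7], T = [8, 9, 10, 11, 12, 13, 14]
Cut edges: (7,8)

By max-flow min-cut theorem, max flow = min cut = 7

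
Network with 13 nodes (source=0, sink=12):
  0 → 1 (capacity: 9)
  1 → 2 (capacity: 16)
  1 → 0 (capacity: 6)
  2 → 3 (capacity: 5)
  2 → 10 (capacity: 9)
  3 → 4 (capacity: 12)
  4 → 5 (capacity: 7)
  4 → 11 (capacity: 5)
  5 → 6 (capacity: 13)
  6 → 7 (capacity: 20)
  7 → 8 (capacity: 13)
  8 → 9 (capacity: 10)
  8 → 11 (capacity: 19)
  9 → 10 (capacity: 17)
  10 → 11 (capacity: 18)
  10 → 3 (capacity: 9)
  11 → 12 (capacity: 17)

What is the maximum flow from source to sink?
Maximum flow = 9

Max flow: 9

Flow assignment:
  0 → 1: 9/9
  1 → 2: 9/16
  2 → 10: 9/9
  10 → 11: 9/18
  11 → 12: 9/17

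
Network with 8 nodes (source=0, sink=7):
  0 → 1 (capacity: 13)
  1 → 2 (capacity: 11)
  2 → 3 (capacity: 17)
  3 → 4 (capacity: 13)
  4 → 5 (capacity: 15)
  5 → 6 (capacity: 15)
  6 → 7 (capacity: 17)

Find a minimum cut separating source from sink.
Min cut value = 11, edges: (1,2)

Min cut value: 11
Partition: S = [0, 1], T = [2, 3, 4, 5, 6, 7]
Cut edges: (1,2)

By max-flow min-cut theorem, max flow = min cut = 11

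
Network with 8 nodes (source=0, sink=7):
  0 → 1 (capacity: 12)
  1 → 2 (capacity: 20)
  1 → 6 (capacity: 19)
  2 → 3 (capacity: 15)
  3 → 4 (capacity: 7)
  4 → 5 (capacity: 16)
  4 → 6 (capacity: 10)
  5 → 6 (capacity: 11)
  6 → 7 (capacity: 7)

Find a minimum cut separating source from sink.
Min cut value = 7, edges: (6,7)

Min cut value: 7
Partition: S = [0, 1, 2, 3, 4, 5, 6], T = [7]
Cut edges: (6,7)

By max-flow min-cut theorem, max flow = min cut = 7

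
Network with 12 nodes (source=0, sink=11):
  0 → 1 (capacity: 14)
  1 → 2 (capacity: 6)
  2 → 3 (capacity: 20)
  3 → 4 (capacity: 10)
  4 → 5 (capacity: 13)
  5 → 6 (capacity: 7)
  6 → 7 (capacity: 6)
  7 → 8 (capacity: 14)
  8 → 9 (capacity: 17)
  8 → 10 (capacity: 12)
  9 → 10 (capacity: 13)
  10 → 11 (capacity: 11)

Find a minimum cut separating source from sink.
Min cut value = 6, edges: (6,7)

Min cut value: 6
Partition: S = [0, 1, 2, 3, 4, 5, 6], T = [7, 8, 9, 10, 11]
Cut edges: (6,7)

By max-flow min-cut theorem, max flow = min cut = 6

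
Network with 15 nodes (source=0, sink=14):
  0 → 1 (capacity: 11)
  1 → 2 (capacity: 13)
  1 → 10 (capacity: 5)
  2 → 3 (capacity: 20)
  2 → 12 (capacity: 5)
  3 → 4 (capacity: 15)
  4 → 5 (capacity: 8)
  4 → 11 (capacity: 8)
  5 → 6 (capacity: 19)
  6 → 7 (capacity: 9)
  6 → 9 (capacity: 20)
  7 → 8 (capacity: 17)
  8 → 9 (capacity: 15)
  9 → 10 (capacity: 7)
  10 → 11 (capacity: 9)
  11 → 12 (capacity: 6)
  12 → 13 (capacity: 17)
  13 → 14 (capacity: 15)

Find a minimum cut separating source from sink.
Min cut value = 11, edges: (2,12), (11,12)

Min cut value: 11
Partition: S = [0, 1, 2, 3, 4, 5, 6, 7, 8, 9, 10, 11], T = [12, 13, 14]
Cut edges: (2,12), (11,12)

By max-flow min-cut theorem, max flow = min cut = 11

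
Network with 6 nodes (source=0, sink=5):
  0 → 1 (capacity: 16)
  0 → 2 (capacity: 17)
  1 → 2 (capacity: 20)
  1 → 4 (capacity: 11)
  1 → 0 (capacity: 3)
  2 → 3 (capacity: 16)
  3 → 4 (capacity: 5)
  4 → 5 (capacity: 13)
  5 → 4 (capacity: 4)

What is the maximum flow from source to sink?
Maximum flow = 13

Max flow: 13

Flow assignment:
  0 → 1: 8/16
  0 → 2: 5/17
  1 → 4: 8/11
  2 → 3: 5/16
  3 → 4: 5/5
  4 → 5: 13/13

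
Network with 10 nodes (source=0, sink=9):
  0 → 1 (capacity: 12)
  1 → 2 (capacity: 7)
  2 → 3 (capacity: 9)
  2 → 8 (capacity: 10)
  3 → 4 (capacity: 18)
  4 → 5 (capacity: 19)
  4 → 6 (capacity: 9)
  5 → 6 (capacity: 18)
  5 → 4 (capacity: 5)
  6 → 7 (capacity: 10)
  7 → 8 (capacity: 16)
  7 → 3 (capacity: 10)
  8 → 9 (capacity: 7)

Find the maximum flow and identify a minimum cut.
Max flow = 7, Min cut edges: (8,9)

Maximum flow: 7
Minimum cut: (8,9)
Partition: S = [0, 1, 2, 3, 4, 5, 6, 7, 8], T = [9]

Max-flow min-cut theorem verified: both equal 7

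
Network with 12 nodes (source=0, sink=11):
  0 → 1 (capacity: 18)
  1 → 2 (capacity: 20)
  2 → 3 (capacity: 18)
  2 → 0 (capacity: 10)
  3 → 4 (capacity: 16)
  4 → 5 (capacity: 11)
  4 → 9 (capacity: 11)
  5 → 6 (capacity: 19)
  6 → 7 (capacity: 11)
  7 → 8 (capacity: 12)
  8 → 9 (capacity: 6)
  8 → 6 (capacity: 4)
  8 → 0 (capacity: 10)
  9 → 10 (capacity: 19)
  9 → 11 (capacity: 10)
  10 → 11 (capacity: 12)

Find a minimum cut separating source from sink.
Min cut value = 16, edges: (3,4)

Min cut value: 16
Partition: S = [0, 1, 2, 3], T = [4, 5, 6, 7, 8, 9, 10, 11]
Cut edges: (3,4)

By max-flow min-cut theorem, max flow = min cut = 16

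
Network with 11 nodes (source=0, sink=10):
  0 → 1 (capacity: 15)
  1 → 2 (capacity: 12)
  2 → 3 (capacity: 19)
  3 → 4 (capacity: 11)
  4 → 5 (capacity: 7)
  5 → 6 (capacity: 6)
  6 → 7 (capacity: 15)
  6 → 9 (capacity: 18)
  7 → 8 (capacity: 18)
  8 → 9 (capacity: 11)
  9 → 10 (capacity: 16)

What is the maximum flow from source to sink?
Maximum flow = 6

Max flow: 6

Flow assignment:
  0 → 1: 6/15
  1 → 2: 6/12
  2 → 3: 6/19
  3 → 4: 6/11
  4 → 5: 6/7
  5 → 6: 6/6
  6 → 9: 6/18
  9 → 10: 6/16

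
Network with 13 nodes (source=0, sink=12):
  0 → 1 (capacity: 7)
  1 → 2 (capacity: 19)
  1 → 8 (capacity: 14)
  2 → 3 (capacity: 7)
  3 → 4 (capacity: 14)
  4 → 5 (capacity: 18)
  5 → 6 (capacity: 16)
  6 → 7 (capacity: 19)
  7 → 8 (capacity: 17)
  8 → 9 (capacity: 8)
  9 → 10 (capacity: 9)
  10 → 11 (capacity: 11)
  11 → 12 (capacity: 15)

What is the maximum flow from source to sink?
Maximum flow = 7

Max flow: 7

Flow assignment:
  0 → 1: 7/7
  1 → 8: 7/14
  8 → 9: 7/8
  9 → 10: 7/9
  10 → 11: 7/11
  11 → 12: 7/15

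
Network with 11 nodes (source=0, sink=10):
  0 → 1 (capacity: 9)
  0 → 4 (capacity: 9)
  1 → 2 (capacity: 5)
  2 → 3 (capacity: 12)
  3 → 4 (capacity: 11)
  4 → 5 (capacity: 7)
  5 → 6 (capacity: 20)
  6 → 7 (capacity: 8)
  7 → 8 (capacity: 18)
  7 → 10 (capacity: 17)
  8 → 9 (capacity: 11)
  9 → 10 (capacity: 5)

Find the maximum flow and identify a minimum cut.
Max flow = 7, Min cut edges: (4,5)

Maximum flow: 7
Minimum cut: (4,5)
Partition: S = [0, 1, 2, 3, 4], T = [5, 6, 7, 8, 9, 10]

Max-flow min-cut theorem verified: both equal 7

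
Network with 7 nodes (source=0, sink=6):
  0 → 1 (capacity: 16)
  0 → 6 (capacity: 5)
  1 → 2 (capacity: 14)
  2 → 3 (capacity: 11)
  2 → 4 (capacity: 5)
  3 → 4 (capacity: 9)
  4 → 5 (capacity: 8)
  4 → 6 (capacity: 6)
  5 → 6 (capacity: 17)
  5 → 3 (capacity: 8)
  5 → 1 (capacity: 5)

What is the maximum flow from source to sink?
Maximum flow = 19

Max flow: 19

Flow assignment:
  0 → 1: 14/16
  0 → 6: 5/5
  1 → 2: 14/14
  2 → 3: 9/11
  2 → 4: 5/5
  3 → 4: 9/9
  4 → 5: 8/8
  4 → 6: 6/6
  5 → 6: 8/17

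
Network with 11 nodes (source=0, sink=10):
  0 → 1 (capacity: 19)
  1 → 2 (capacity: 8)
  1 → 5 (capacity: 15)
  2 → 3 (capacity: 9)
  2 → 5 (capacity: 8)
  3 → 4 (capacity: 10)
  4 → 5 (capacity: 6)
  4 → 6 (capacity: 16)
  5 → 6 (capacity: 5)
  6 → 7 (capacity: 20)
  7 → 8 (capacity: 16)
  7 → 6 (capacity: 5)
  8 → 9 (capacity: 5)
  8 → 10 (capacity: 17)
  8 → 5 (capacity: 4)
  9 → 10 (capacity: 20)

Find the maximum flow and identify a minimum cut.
Max flow = 13, Min cut edges: (1,2), (5,6)

Maximum flow: 13
Minimum cut: (1,2), (5,6)
Partition: S = [0, 1, 5], T = [2, 3, 4, 6, 7, 8, 9, 10]

Max-flow min-cut theorem verified: both equal 13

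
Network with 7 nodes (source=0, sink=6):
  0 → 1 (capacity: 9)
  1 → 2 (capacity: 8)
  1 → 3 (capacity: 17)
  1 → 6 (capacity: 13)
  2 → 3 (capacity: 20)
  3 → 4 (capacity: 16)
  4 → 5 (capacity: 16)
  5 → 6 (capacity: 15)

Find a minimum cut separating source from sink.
Min cut value = 9, edges: (0,1)

Min cut value: 9
Partition: S = [0], T = [1, 2, 3, 4, 5, 6]
Cut edges: (0,1)

By max-flow min-cut theorem, max flow = min cut = 9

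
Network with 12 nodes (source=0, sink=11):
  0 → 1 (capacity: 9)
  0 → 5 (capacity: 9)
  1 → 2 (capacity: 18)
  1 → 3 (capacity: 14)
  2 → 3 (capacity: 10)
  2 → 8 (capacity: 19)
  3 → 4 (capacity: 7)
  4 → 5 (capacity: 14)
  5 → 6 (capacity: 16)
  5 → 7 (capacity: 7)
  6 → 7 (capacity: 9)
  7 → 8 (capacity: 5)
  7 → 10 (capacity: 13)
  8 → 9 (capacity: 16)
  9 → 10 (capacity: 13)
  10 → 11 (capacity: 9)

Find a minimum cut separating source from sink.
Min cut value = 9, edges: (10,11)

Min cut value: 9
Partition: S = [0, 1, 2, 3, 4, 5, 6, 7, 8, 9, 10], T = [11]
Cut edges: (10,11)

By max-flow min-cut theorem, max flow = min cut = 9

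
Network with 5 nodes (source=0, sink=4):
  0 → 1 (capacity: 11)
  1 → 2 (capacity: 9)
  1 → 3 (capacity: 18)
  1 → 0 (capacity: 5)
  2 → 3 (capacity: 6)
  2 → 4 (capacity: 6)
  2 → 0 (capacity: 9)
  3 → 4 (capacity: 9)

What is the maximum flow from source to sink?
Maximum flow = 11

Max flow: 11

Flow assignment:
  0 → 1: 11/11
  1 → 2: 9/9
  1 → 3: 2/18
  2 → 3: 3/6
  2 → 4: 6/6
  3 → 4: 5/9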